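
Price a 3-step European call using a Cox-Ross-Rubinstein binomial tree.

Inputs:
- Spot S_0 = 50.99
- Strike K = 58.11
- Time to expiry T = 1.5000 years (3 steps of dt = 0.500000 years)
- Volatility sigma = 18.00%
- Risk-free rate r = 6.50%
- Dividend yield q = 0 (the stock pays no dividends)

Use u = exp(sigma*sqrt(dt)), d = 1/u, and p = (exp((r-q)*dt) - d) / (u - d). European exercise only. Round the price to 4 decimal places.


Answer: Price = V(0,0) = 3.2122

Derivation:
dt = T/N = 0.500000
u = exp(sigma*sqrt(dt)) = 1.135734; d = 1/u = 0.880488
p = (exp((r-q)*dt) - d) / (u - d) = 0.597643
Discount per step: exp(-r*dt) = 0.968022
Stock lattice S(k, i) with i counting down-moves:
  k=0: S(0,0) = 50.9900
  k=1: S(1,0) = 57.9111; S(1,1) = 44.8961
  k=2: S(2,0) = 65.7716; S(2,1) = 50.9900; S(2,2) = 39.5304
  k=3: S(3,0) = 74.6990; S(3,1) = 57.9111; S(3,2) = 44.8961; S(3,3) = 34.8061
Terminal payoffs V(N, i) = max(S_T - K, 0):
  V(3,0) = 16.589037; V(3,1) = 0.000000; V(3,2) = 0.000000; V(3,3) = 0.000000
Backward induction: V(k, i) = exp(-r*dt) * [p * V(k+1, i) + (1-p) * V(k+1, i+1)].
  V(2,0) = exp(-r*dt) * [p*16.589037 + (1-p)*0.000000] = 9.597282
  V(2,1) = exp(-r*dt) * [p*0.000000 + (1-p)*0.000000] = 0.000000
  V(2,2) = exp(-r*dt) * [p*0.000000 + (1-p)*0.000000] = 0.000000
  V(1,0) = exp(-r*dt) * [p*9.597282 + (1-p)*0.000000] = 5.552331
  V(1,1) = exp(-r*dt) * [p*0.000000 + (1-p)*0.000000] = 0.000000
  V(0,0) = exp(-r*dt) * [p*5.552331 + (1-p)*0.000000] = 3.212199


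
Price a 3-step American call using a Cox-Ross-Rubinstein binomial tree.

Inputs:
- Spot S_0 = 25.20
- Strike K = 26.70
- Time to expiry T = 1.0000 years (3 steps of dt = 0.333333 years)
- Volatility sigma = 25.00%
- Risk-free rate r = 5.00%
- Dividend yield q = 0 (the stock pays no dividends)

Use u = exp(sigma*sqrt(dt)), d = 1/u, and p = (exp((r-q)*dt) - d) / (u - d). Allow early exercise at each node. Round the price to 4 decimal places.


dt = T/N = 0.333333
u = exp(sigma*sqrt(dt)) = 1.155274; d = 1/u = 0.865596
p = (exp((r-q)*dt) - d) / (u - d) = 0.521995
Discount per step: exp(-r*dt) = 0.983471
Stock lattice S(k, i) with i counting down-moves:
  k=0: S(0,0) = 25.2000
  k=1: S(1,0) = 29.1129; S(1,1) = 21.8130
  k=2: S(2,0) = 33.6334; S(2,1) = 25.2000; S(2,2) = 18.8812
  k=3: S(3,0) = 38.8558; S(3,1) = 29.1129; S(3,2) = 21.8130; S(3,3) = 16.3435
Terminal payoffs V(N, i) = max(S_T - K, 0):
  V(3,0) = 12.155774; V(3,1) = 2.412905; V(3,2) = 0.000000; V(3,3) = 0.000000
Backward induction: V(k, i) = exp(-r*dt) * [p * V(k+1, i) + (1-p) * V(k+1, i+1)]; then take max(V_cont, immediate exercise) for American.
  V(2,0) = exp(-r*dt) * [p*12.155774 + (1-p)*2.412905] = 7.374696; exercise = 6.933383; V(2,0) = max -> 7.374696
  V(2,1) = exp(-r*dt) * [p*2.412905 + (1-p)*0.000000] = 1.238707; exercise = 0.000000; V(2,1) = max -> 1.238707
  V(2,2) = exp(-r*dt) * [p*0.000000 + (1-p)*0.000000] = 0.000000; exercise = 0.000000; V(2,2) = max -> 0.000000
  V(1,0) = exp(-r*dt) * [p*7.374696 + (1-p)*1.238707] = 4.368250; exercise = 2.412905; V(1,0) = max -> 4.368250
  V(1,1) = exp(-r*dt) * [p*1.238707 + (1-p)*0.000000] = 0.635912; exercise = 0.000000; V(1,1) = max -> 0.635912
  V(0,0) = exp(-r*dt) * [p*4.368250 + (1-p)*0.635912] = 2.541462; exercise = 0.000000; V(0,0) = max -> 2.541462

Answer: Price = V(0,0) = 2.5415


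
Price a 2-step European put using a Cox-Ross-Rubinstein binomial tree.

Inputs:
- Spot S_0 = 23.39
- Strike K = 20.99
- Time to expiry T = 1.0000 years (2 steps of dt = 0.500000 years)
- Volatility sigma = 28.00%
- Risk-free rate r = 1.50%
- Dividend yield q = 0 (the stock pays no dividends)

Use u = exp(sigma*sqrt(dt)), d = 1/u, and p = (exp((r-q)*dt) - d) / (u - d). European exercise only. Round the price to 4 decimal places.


dt = T/N = 0.500000
u = exp(sigma*sqrt(dt)) = 1.218950; d = 1/u = 0.820378
p = (exp((r-q)*dt) - d) / (u - d) = 0.469552
Discount per step: exp(-r*dt) = 0.992528
Stock lattice S(k, i) with i counting down-moves:
  k=0: S(0,0) = 23.3900
  k=1: S(1,0) = 28.5112; S(1,1) = 19.1886
  k=2: S(2,0) = 34.7538; S(2,1) = 23.3900; S(2,2) = 15.7419
Terminal payoffs V(N, i) = max(K - S_T, 0):
  V(2,0) = 0.000000; V(2,1) = 0.000000; V(2,2) = 5.248055
Backward induction: V(k, i) = exp(-r*dt) * [p * V(k+1, i) + (1-p) * V(k+1, i+1)].
  V(1,0) = exp(-r*dt) * [p*0.000000 + (1-p)*0.000000] = 0.000000
  V(1,1) = exp(-r*dt) * [p*0.000000 + (1-p)*5.248055] = 2.763022
  V(0,0) = exp(-r*dt) * [p*0.000000 + (1-p)*2.763022] = 1.454690

Answer: Price = V(0,0) = 1.4547


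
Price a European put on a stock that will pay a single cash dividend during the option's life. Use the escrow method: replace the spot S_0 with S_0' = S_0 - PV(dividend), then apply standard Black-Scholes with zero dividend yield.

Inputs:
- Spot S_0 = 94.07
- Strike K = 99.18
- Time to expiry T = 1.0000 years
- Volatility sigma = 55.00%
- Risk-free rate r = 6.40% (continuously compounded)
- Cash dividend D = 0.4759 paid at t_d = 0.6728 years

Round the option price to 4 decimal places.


Answer: Price = 19.9314

Derivation:
PV(D) = D * exp(-r * t_d) = 0.4759 * 0.95785468 = 0.45584304
S_0' = S_0 - PV(D) = 94.0700 - 0.45584304 = 93.61415696
d1 = (ln(S_0'/K) + (r + sigma^2/2)*T) / (sigma*sqrt(T)) = 0.28635498
d2 = d1 - sigma*sqrt(T) = -0.26364502
exp(-rT) = 0.93800500
N(-d1) = 0.38730313; N(-d2) = 0.60397327
P = K * exp(-rT) * N(-d2) - S_0' * N(-d1) = 99.1800 * 0.93800500 * 0.60397327 - 93.61415696 * 0.38730313 = 19.9314


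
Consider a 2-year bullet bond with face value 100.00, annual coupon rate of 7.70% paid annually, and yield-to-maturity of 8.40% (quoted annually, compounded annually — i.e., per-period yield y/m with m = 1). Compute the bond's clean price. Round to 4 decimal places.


Coupon per period c = face * coupon_rate / m = 7.700000
Periods per year m = 1; per-period yield y/m = 0.084000
Number of cashflows N = 2
Cashflows (t years, CF_t, discount factor 1/(1+y/m)^(m*t), PV):
  t = 1.0000: CF_t = 7.700000, DF = 0.922509, PV = 7.103321
  t = 2.0000: CF_t = 107.700000, DF = 0.851023, PV = 91.655206
Price P = sum_t PV_t = 98.758527

Answer: Price = 98.7585


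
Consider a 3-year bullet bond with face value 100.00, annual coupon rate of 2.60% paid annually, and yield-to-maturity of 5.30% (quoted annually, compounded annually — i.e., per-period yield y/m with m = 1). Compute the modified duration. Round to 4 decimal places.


Answer: Modified duration = 2.7744

Derivation:
Coupon per period c = face * coupon_rate / m = 2.600000
Periods per year m = 1; per-period yield y/m = 0.053000
Number of cashflows N = 3
Cashflows (t years, CF_t, discount factor 1/(1+y/m)^(m*t), PV):
  t = 1.0000: CF_t = 2.600000, DF = 0.949668, PV = 2.469136
  t = 2.0000: CF_t = 2.600000, DF = 0.901869, PV = 2.344858
  t = 3.0000: CF_t = 102.600000, DF = 0.856475, PV = 87.874375
Price P = sum_t PV_t = 92.688369
First compute Macaulay numerator sum_t t * PV_t:
  t * PV_t at t = 1.0000: 2.469136
  t * PV_t at t = 2.0000: 4.689717
  t * PV_t at t = 3.0000: 263.623124
Macaulay duration D = 270.781976 / 92.688369 = 2.921423
Modified duration = D / (1 + y/m) = 2.921423 / (1 + 0.053000) = 2.774381


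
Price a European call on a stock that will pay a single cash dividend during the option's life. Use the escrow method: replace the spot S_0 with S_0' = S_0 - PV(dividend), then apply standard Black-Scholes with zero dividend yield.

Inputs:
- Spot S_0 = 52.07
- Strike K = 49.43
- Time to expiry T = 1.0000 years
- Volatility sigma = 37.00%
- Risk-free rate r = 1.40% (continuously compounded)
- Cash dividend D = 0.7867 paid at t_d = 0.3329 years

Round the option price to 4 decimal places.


Answer: Price = 8.6813

Derivation:
PV(D) = D * exp(-r * t_d) = 0.7867 * 0.99535024 = 0.78304204
S_0' = S_0 - PV(D) = 52.0700 - 0.78304204 = 51.28695796
d1 = (ln(S_0'/K) + (r + sigma^2/2)*T) / (sigma*sqrt(T)) = 0.32251071
d2 = d1 - sigma*sqrt(T) = -0.04748929
exp(-rT) = 0.98609754
N(d1) = 0.62646709; N(d2) = 0.48106163
C = S_0' * N(d1) - K * exp(-rT) * N(d2) = 51.28695796 * 0.62646709 - 49.4300 * 0.98609754 * 0.48106163 = 8.6813


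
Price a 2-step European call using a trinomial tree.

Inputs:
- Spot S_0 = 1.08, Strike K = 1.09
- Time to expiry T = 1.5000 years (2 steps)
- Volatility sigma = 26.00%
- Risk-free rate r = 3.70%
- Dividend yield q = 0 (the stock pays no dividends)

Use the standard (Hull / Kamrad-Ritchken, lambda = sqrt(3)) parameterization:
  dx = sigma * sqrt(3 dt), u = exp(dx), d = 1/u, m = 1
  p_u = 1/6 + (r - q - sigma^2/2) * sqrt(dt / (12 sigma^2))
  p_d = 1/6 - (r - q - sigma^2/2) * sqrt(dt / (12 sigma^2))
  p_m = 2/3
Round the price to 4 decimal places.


dt = T/N = 0.750000; dx = sigma*sqrt(3*dt) = 0.390000
u = exp(dx) = 1.476981; d = 1/u = 0.677057
p_u = 0.169744, p_m = 0.666667, p_d = 0.163590
Discount per step: exp(-r*dt) = 0.972631
Stock lattice S(k, j) with j the centered position index:
  k=0: S(0,+0) = 1.0800
  k=1: S(1,-1) = 0.7312; S(1,+0) = 1.0800; S(1,+1) = 1.5951
  k=2: S(2,-2) = 0.4951; S(2,-1) = 0.7312; S(2,+0) = 1.0800; S(2,+1) = 1.5951; S(2,+2) = 2.3560
Terminal payoffs V(N, j) = max(S_T - K, 0):
  V(2,-2) = 0.000000; V(2,-1) = 0.000000; V(2,+0) = 0.000000; V(2,+1) = 0.505139; V(2,+2) = 1.265990
Backward induction: V(k, j) = exp(-r*dt) * [p_u * V(k+1, j+1) + p_m * V(k+1, j) + p_d * V(k+1, j-1)]
  V(1,-1) = exp(-r*dt) * [p_u*0.000000 + p_m*0.000000 + p_d*0.000000] = 0.000000
  V(1,+0) = exp(-r*dt) * [p_u*0.505139 + p_m*0.000000 + p_d*0.000000] = 0.083397
  V(1,+1) = exp(-r*dt) * [p_u*1.265990 + p_m*0.505139 + p_d*0.000000] = 0.536555
  V(0,+0) = exp(-r*dt) * [p_u*0.536555 + p_m*0.083397 + p_d*0.000000] = 0.142661

Answer: Price = V(0,0) = 0.1427


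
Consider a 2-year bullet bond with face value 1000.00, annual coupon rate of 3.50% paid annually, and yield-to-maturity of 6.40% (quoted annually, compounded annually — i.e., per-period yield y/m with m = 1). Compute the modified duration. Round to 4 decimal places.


Coupon per period c = face * coupon_rate / m = 35.000000
Periods per year m = 1; per-period yield y/m = 0.064000
Number of cashflows N = 2
Cashflows (t years, CF_t, discount factor 1/(1+y/m)^(m*t), PV):
  t = 1.0000: CF_t = 35.000000, DF = 0.939850, PV = 32.894737
  t = 2.0000: CF_t = 1035.000000, DF = 0.883317, PV = 914.233422
Price P = sum_t PV_t = 947.128159
First compute Macaulay numerator sum_t t * PV_t:
  t * PV_t at t = 1.0000: 32.894737
  t * PV_t at t = 2.0000: 1828.466844
Macaulay duration D = 1861.361581 / 947.128159 = 1.965269
Modified duration = D / (1 + y/m) = 1.965269 / (1 + 0.064000) = 1.847057

Answer: Modified duration = 1.8471


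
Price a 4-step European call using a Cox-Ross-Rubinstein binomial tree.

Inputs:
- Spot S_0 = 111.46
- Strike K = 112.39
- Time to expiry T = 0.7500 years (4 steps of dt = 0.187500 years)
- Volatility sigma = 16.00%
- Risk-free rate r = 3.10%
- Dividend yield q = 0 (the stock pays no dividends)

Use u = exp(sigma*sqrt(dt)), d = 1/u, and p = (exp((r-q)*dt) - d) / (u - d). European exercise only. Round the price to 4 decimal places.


Answer: Price = V(0,0) = 6.7632

Derivation:
dt = T/N = 0.187500
u = exp(sigma*sqrt(dt)) = 1.071738; d = 1/u = 0.933063
p = (exp((r-q)*dt) - d) / (u - d) = 0.524723
Discount per step: exp(-r*dt) = 0.994204
Stock lattice S(k, i) with i counting down-moves:
  k=0: S(0,0) = 111.4600
  k=1: S(1,0) = 119.4560; S(1,1) = 103.9993
  k=2: S(2,0) = 128.0255; S(2,1) = 111.4600; S(2,2) = 97.0379
  k=3: S(3,0) = 137.2099; S(3,1) = 119.4560; S(3,2) = 103.9993; S(3,3) = 90.5425
  k=4: S(4,0) = 147.0531; S(4,1) = 128.0255; S(4,2) = 111.4600; S(4,3) = 97.0379; S(4,4) = 84.4819
Terminal payoffs V(N, i) = max(S_T - K, 0):
  V(4,0) = 34.663124; V(4,1) = 15.635549; V(4,2) = 0.000000; V(4,3) = 0.000000; V(4,4) = 0.000000
Backward induction: V(k, i) = exp(-r*dt) * [p * V(k+1, i) + (1-p) * V(k+1, i+1)].
  V(3,0) = exp(-r*dt) * [p*34.663124 + (1-p)*15.635549] = 25.471273
  V(3,1) = exp(-r*dt) * [p*15.635549 + (1-p)*0.000000] = 8.156783
  V(3,2) = exp(-r*dt) * [p*0.000000 + (1-p)*0.000000] = 0.000000
  V(3,3) = exp(-r*dt) * [p*0.000000 + (1-p)*0.000000] = 0.000000
  V(2,0) = exp(-r*dt) * [p*25.471273 + (1-p)*8.156783] = 17.142166
  V(2,1) = exp(-r*dt) * [p*8.156783 + (1-p)*0.000000] = 4.255246
  V(2,2) = exp(-r*dt) * [p*0.000000 + (1-p)*0.000000] = 0.000000
  V(1,0) = exp(-r*dt) * [p*17.142166 + (1-p)*4.255246] = 10.953458
  V(1,1) = exp(-r*dt) * [p*4.255246 + (1-p)*0.000000] = 2.219885
  V(0,0) = exp(-r*dt) * [p*10.953458 + (1-p)*2.219885] = 6.763166


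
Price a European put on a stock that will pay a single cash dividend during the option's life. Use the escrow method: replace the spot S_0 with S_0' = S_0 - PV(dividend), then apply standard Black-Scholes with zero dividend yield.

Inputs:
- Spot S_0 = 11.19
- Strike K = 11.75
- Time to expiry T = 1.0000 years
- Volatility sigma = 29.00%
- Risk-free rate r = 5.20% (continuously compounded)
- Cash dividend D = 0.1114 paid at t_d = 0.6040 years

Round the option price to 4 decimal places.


PV(D) = D * exp(-r * t_d) = 0.1114 * 0.96908011 = 0.10795552
S_0' = S_0 - PV(D) = 11.1900 - 0.10795552 = 11.08204448
d1 = (ln(S_0'/K) + (r + sigma^2/2)*T) / (sigma*sqrt(T)) = 0.12249291
d2 = d1 - sigma*sqrt(T) = -0.16750709
exp(-rT) = 0.94932887
N(-d1) = 0.45125433; N(-d2) = 0.56651447
P = K * exp(-rT) * N(-d2) - S_0' * N(-d1) = 11.7500 * 0.94932887 * 0.56651447 - 11.08204448 * 0.45125433 = 1.3184

Answer: Price = 1.3184


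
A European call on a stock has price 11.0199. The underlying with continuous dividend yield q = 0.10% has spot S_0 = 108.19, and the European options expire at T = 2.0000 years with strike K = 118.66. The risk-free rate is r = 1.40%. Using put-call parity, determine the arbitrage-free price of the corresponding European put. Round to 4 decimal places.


Put-call parity: C - P = S_0 * exp(-qT) - K * exp(-rT).
S_0 * exp(-qT) = 108.1900 * 0.99800200 = 107.97383624
K * exp(-rT) = 118.6600 * 0.97238837 = 115.38360360
P = C - S*exp(-qT) + K*exp(-rT)
P = 11.0199 - 107.97383624 + 115.38360360 = 18.4297

Answer: Put price = 18.4297


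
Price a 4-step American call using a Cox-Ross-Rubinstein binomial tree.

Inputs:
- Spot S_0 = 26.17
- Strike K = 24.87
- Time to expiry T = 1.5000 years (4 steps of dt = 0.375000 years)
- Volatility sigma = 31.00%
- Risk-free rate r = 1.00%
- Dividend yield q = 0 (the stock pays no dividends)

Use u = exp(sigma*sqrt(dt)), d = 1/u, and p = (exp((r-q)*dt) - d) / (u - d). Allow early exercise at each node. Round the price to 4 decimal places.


Answer: Price = V(0,0) = 4.6797

Derivation:
dt = T/N = 0.375000
u = exp(sigma*sqrt(dt)) = 1.209051; d = 1/u = 0.827095
p = (exp((r-q)*dt) - d) / (u - d) = 0.462519
Discount per step: exp(-r*dt) = 0.996257
Stock lattice S(k, i) with i counting down-moves:
  k=0: S(0,0) = 26.1700
  k=1: S(1,0) = 31.6409; S(1,1) = 21.6451
  k=2: S(2,0) = 38.2554; S(2,1) = 26.1700; S(2,2) = 17.9025
  k=3: S(3,0) = 46.2527; S(3,1) = 31.6409; S(3,2) = 21.6451; S(3,3) = 14.8071
  k=4: S(4,0) = 55.9219; S(4,1) = 38.2554; S(4,2) = 26.1700; S(4,3) = 17.9025; S(4,4) = 12.2469
Terminal payoffs V(N, i) = max(S_T - K, 0):
  V(4,0) = 31.051870; V(4,1) = 13.385396; V(4,2) = 1.300000; V(4,3) = 0.000000; V(4,4) = 0.000000
Backward induction: V(k, i) = exp(-r*dt) * [p * V(k+1, i) + (1-p) * V(k+1, i+1)]; then take max(V_cont, immediate exercise) for American.
  V(3,0) = exp(-r*dt) * [p*31.051870 + (1-p)*13.385396] = 21.475799; exercise = 21.382711; V(3,0) = max -> 21.475799
  V(3,1) = exp(-r*dt) * [p*13.385396 + (1-p)*1.300000] = 6.863943; exercise = 6.770855; V(3,1) = max -> 6.863943
  V(3,2) = exp(-r*dt) * [p*1.300000 + (1-p)*0.000000] = 0.599025; exercise = 0.000000; V(3,2) = max -> 0.599025
  V(3,3) = exp(-r*dt) * [p*0.000000 + (1-p)*0.000000] = 0.000000; exercise = 0.000000; V(3,3) = max -> 0.000000
  V(2,0) = exp(-r*dt) * [p*21.475799 + (1-p)*6.863943] = 13.571223; exercise = 13.385396; V(2,0) = max -> 13.571223
  V(2,1) = exp(-r*dt) * [p*6.863943 + (1-p)*0.599025] = 3.483584; exercise = 1.300000; V(2,1) = max -> 3.483584
  V(2,2) = exp(-r*dt) * [p*0.599025 + (1-p)*0.000000] = 0.276024; exercise = 0.000000; V(2,2) = max -> 0.276024
  V(1,0) = exp(-r*dt) * [p*13.571223 + (1-p)*3.483584] = 8.118811; exercise = 6.770855; V(1,0) = max -> 8.118811
  V(1,1) = exp(-r*dt) * [p*3.483584 + (1-p)*0.276024] = 1.752996; exercise = 0.000000; V(1,1) = max -> 1.752996
  V(0,0) = exp(-r*dt) * [p*8.118811 + (1-p)*1.752996] = 4.679728; exercise = 1.300000; V(0,0) = max -> 4.679728


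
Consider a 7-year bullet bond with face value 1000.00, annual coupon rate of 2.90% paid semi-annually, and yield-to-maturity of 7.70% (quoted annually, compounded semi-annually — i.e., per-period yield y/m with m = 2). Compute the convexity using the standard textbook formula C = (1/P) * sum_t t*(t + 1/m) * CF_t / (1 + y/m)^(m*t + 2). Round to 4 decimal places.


Coupon per period c = face * coupon_rate / m = 14.500000
Periods per year m = 2; per-period yield y/m = 0.038500
Number of cashflows N = 14
Cashflows (t years, CF_t, discount factor 1/(1+y/m)^(m*t), PV):
  t = 0.5000: CF_t = 14.500000, DF = 0.962927, PV = 13.962446
  t = 1.0000: CF_t = 14.500000, DF = 0.927229, PV = 13.444820
  t = 1.5000: CF_t = 14.500000, DF = 0.892854, PV = 12.946384
  t = 2.0000: CF_t = 14.500000, DF = 0.859754, PV = 12.466427
  t = 2.5000: CF_t = 14.500000, DF = 0.827880, PV = 12.004263
  t = 3.0000: CF_t = 14.500000, DF = 0.797188, PV = 11.559232
  t = 3.5000: CF_t = 14.500000, DF = 0.767635, PV = 11.130700
  t = 4.0000: CF_t = 14.500000, DF = 0.739176, PV = 10.718055
  t = 4.5000: CF_t = 14.500000, DF = 0.711773, PV = 10.320708
  t = 5.0000: CF_t = 14.500000, DF = 0.685386, PV = 9.938092
  t = 5.5000: CF_t = 14.500000, DF = 0.659977, PV = 9.569660
  t = 6.0000: CF_t = 14.500000, DF = 0.635509, PV = 9.214887
  t = 6.5000: CF_t = 14.500000, DF = 0.611949, PV = 8.873266
  t = 7.0000: CF_t = 1014.500000, DF = 0.589263, PV = 597.807059
Price P = sum_t PV_t = 743.956000
Convexity numerator sum_t t*(t + 1/m) * CF_t / (1+y/m)^(m*t + 2):
  t = 0.5000: term = 6.473192
  t = 1.0000: term = 18.699641
  t = 1.5000: term = 36.012789
  t = 2.0000: term = 57.796162
  t = 2.5000: term = 83.480254
  t = 3.0000: term = 112.539581
  t = 3.5000: term = 144.489913
  t = 4.0000: term = 178.885648
  t = 4.5000: term = 215.317342
  t = 5.0000: term = 253.409380
  t = 5.5000: term = 292.817771
  t = 6.0000: term = 333.228085
  t = 6.5000: term = 374.353490
  t = 7.0000: term = 29100.961665
Convexity = (1/P) * sum = 31208.464912 / 743.956000 = 41.949342

Answer: Convexity = 41.9493


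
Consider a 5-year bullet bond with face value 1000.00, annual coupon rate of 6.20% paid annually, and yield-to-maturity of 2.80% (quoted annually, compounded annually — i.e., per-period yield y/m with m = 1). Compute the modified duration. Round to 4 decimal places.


Answer: Modified duration = 4.3702

Derivation:
Coupon per period c = face * coupon_rate / m = 62.000000
Periods per year m = 1; per-period yield y/m = 0.028000
Number of cashflows N = 5
Cashflows (t years, CF_t, discount factor 1/(1+y/m)^(m*t), PV):
  t = 1.0000: CF_t = 62.000000, DF = 0.972763, PV = 60.311284
  t = 2.0000: CF_t = 62.000000, DF = 0.946267, PV = 58.668564
  t = 3.0000: CF_t = 62.000000, DF = 0.920493, PV = 57.070588
  t = 4.0000: CF_t = 62.000000, DF = 0.895422, PV = 55.516136
  t = 5.0000: CF_t = 1062.000000, DF = 0.871033, PV = 925.036658
Price P = sum_t PV_t = 1156.603230
First compute Macaulay numerator sum_t t * PV_t:
  t * PV_t at t = 1.0000: 60.311284
  t * PV_t at t = 2.0000: 117.337128
  t * PV_t at t = 3.0000: 171.211763
  t * PV_t at t = 4.0000: 222.064544
  t * PV_t at t = 5.0000: 4625.183288
Macaulay duration D = 5196.108008 / 1156.603230 = 4.492559
Modified duration = D / (1 + y/m) = 4.492559 / (1 + 0.028000) = 4.370193


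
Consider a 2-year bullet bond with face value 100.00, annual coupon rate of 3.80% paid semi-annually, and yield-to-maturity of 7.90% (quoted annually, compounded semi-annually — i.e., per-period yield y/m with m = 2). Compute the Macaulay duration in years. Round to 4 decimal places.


Answer: Macaulay duration = 1.9422 years

Derivation:
Coupon per period c = face * coupon_rate / m = 1.900000
Periods per year m = 2; per-period yield y/m = 0.039500
Number of cashflows N = 4
Cashflows (t years, CF_t, discount factor 1/(1+y/m)^(m*t), PV):
  t = 0.5000: CF_t = 1.900000, DF = 0.962001, PV = 1.827802
  t = 1.0000: CF_t = 1.900000, DF = 0.925446, PV = 1.758347
  t = 1.5000: CF_t = 1.900000, DF = 0.890280, PV = 1.691532
  t = 2.0000: CF_t = 101.900000, DF = 0.856450, PV = 87.272257
Price P = sum_t PV_t = 92.549938
Macaulay numerator sum_t t * PV_t:
  t * PV_t at t = 0.5000: 0.913901
  t * PV_t at t = 1.0000: 1.758347
  t * PV_t at t = 1.5000: 2.537297
  t * PV_t at t = 2.0000: 174.544515
Macaulay duration D = (sum_t t * PV_t) / P = 179.754060 / 92.549938 = 1.942239


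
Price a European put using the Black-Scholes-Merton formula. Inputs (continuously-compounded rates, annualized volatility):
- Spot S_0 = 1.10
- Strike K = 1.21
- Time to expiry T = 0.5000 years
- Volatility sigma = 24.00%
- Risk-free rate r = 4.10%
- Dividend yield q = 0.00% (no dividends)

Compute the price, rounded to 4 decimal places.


Answer: Price = 0.1274

Derivation:
d1 = (ln(S/K) + (r - q + 0.5*sigma^2) * T) / (sigma * sqrt(T)) = -0.35597040
d2 = d1 - sigma * sqrt(T) = -0.52567603
exp(-rT) = 0.97970870; exp(-qT) = 1.00000000
P = K * exp(-rT) * N(-d2) - S_0 * exp(-qT) * N(-d1)
N(-d1) = 0.63906863; N(-d2) = 0.70044334
P = 1.2100 * 0.97970870 * 0.70044334 - 1.1000 * 1.00000000 * 0.63906863 = 0.1274


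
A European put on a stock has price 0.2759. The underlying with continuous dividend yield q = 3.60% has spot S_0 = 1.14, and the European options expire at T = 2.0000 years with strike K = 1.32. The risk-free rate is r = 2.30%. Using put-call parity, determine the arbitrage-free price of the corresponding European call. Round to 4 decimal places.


Answer: Call price = 0.0760

Derivation:
Put-call parity: C - P = S_0 * exp(-qT) - K * exp(-rT).
S_0 * exp(-qT) = 1.1400 * 0.93053090 = 1.06080522
K * exp(-rT) = 1.3200 * 0.95504196 = 1.26065539
C = P + S*exp(-qT) - K*exp(-rT)
C = 0.2759 + 1.06080522 - 1.26065539 = 0.0760


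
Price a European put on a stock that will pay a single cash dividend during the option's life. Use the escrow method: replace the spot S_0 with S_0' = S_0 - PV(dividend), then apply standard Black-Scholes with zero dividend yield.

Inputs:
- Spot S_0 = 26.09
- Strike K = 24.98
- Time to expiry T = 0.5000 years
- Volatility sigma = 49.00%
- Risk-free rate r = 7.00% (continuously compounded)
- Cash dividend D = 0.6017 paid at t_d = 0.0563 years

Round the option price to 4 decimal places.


PV(D) = D * exp(-r * t_d) = 0.6017 * 0.99606676 = 0.59933337
S_0' = S_0 - PV(D) = 26.0900 - 0.59933337 = 25.49066663
d1 = (ln(S_0'/K) + (r + sigma^2/2)*T) / (sigma*sqrt(T)) = 0.33266305
d2 = d1 - sigma*sqrt(T) = -0.01381927
exp(-rT) = 0.96560542
N(-d1) = 0.36969432; N(-d2) = 0.50551292
P = K * exp(-rT) * N(-d2) - S_0' * N(-d1) = 24.9800 * 0.96560542 * 0.50551292 - 25.49066663 * 0.36969432 = 2.7696

Answer: Price = 2.7696


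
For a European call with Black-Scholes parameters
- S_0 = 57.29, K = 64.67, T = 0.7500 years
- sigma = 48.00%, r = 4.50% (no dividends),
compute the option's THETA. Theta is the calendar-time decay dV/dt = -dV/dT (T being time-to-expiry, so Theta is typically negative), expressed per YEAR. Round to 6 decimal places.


d1 = -0.0024569310; d2 = -0.4181491248
phi(d1) = 0.3989410763; exp(-qT) = 1.0000000000; exp(-rT) = 0.9668131777
Theta = -S*exp(-qT)*phi(d1)*sigma/(2*sqrt(T)) - r*K*exp(-rT)*N(d2) + q*S*exp(-qT)*N(d1)
N(d1) = 0.4990198273; N(d2) = 0.3379190449; sqrt(T) = 0.8660254038
Term 1 = -57.2900 * 1.0000000000 * 0.3989410763 * 0.4800 / (2 * 0.8660254038) = -6.3338560262
Term 2 = -0.0450 * 64.6700 * 0.9668131777 * 0.3379190449 = -0.9507593498
Term 3 = 0 (no dividend yield, q = 0)
Theta = -6.3338560262 + (-0.9507593498) + (0.0000000000) = -7.284615

Answer: Theta = -7.284615


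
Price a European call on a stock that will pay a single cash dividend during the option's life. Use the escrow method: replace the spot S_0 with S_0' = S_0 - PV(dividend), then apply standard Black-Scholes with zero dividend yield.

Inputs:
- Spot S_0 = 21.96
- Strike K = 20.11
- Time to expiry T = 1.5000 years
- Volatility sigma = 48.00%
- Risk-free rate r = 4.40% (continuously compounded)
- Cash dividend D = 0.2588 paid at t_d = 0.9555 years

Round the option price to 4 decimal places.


Answer: Price = 6.2622

Derivation:
PV(D) = D * exp(-r * t_d) = 0.2588 * 0.95882951 = 0.24814508
S_0' = S_0 - PV(D) = 21.9600 - 0.24814508 = 21.71185492
d1 = (ln(S_0'/K) + (r + sigma^2/2)*T) / (sigma*sqrt(T)) = 0.53657641
d2 = d1 - sigma*sqrt(T) = -0.05130113
exp(-rT) = 0.93613086
N(d1) = 0.70421988; N(d2) = 0.47954278
C = S_0' * N(d1) - K * exp(-rT) * N(d2) = 21.71185492 * 0.70421988 - 20.1100 * 0.93613086 * 0.47954278 = 6.2622


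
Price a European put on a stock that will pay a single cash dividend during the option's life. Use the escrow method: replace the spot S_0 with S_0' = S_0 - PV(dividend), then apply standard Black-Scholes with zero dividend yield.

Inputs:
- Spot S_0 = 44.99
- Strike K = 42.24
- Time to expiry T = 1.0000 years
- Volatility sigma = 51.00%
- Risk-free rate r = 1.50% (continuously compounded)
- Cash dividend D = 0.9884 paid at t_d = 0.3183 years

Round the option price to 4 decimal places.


Answer: Price = 7.4695

Derivation:
PV(D) = D * exp(-r * t_d) = 0.9884 * 0.99523688 = 0.98369213
S_0' = S_0 - PV(D) = 44.9900 - 0.98369213 = 44.00630787
d1 = (ln(S_0'/K) + (r + sigma^2/2)*T) / (sigma*sqrt(T)) = 0.36473597
d2 = d1 - sigma*sqrt(T) = -0.14526403
exp(-rT) = 0.98511194
N(-d1) = 0.35765425; N(-d2) = 0.55774879
P = K * exp(-rT) * N(-d2) - S_0' * N(-d1) = 42.2400 * 0.98511194 * 0.55774879 - 44.00630787 * 0.35765425 = 7.4695


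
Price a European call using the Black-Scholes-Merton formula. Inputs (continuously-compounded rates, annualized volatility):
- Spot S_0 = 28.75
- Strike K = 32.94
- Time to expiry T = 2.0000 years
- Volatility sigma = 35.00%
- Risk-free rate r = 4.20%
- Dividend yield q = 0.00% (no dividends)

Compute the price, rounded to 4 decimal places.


Answer: Price = 5.0330

Derivation:
d1 = (ln(S/K) + (r - q + 0.5*sigma^2) * T) / (sigma * sqrt(T)) = 0.14233058
d2 = d1 - sigma * sqrt(T) = -0.35264417
exp(-rT) = 0.91943126; exp(-qT) = 1.00000000
C = S_0 * exp(-qT) * N(d1) - K * exp(-rT) * N(d2)
N(d1) = 0.55659055; N(d2) = 0.36217761
C = 28.7500 * 1.00000000 * 0.55659055 - 32.9400 * 0.91943126 * 0.36217761 = 5.0330


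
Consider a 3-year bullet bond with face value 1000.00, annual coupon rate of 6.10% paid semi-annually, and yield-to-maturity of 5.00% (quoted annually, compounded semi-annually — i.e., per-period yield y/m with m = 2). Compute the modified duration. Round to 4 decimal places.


Coupon per period c = face * coupon_rate / m = 30.500000
Periods per year m = 2; per-period yield y/m = 0.025000
Number of cashflows N = 6
Cashflows (t years, CF_t, discount factor 1/(1+y/m)^(m*t), PV):
  t = 0.5000: CF_t = 30.500000, DF = 0.975610, PV = 29.756098
  t = 1.0000: CF_t = 30.500000, DF = 0.951814, PV = 29.030339
  t = 1.5000: CF_t = 30.500000, DF = 0.928599, PV = 28.322282
  t = 2.0000: CF_t = 30.500000, DF = 0.905951, PV = 27.631495
  t = 2.5000: CF_t = 30.500000, DF = 0.883854, PV = 26.957556
  t = 3.0000: CF_t = 1030.500000, DF = 0.862297, PV = 888.596920
Price P = sum_t PV_t = 1030.294689
First compute Macaulay numerator sum_t t * PV_t:
  t * PV_t at t = 0.5000: 14.878049
  t * PV_t at t = 1.0000: 29.030339
  t * PV_t at t = 1.5000: 42.483423
  t * PV_t at t = 2.0000: 55.262989
  t * PV_t at t = 2.5000: 67.393889
  t * PV_t at t = 3.0000: 2665.790761
Macaulay duration D = 2874.839451 / 1030.294689 = 2.790308
Modified duration = D / (1 + y/m) = 2.790308 / (1 + 0.025000) = 2.722252

Answer: Modified duration = 2.7223


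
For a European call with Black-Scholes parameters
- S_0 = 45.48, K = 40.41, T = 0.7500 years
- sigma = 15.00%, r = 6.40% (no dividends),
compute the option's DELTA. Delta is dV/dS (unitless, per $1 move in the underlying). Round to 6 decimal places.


d1 = 1.3443246124; d2 = 1.2144208018
phi(d1) = 0.1616142647; exp(-qT) = 1.0000000000; exp(-rT) = 0.9531337871
N(d1) = 0.9105782800
Delta = exp(-qT) * N(d1) = 1.0000000000 * 0.9105782800 = 0.910578

Answer: Delta = 0.910578


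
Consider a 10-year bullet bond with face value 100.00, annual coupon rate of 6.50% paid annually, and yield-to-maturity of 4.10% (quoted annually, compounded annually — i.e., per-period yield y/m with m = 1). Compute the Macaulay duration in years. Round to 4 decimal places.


Answer: Macaulay duration = 7.8771 years

Derivation:
Coupon per period c = face * coupon_rate / m = 6.500000
Periods per year m = 1; per-period yield y/m = 0.041000
Number of cashflows N = 10
Cashflows (t years, CF_t, discount factor 1/(1+y/m)^(m*t), PV):
  t = 1.0000: CF_t = 6.500000, DF = 0.960615, PV = 6.243996
  t = 2.0000: CF_t = 6.500000, DF = 0.922781, PV = 5.998075
  t = 3.0000: CF_t = 6.500000, DF = 0.886437, PV = 5.761840
  t = 4.0000: CF_t = 6.500000, DF = 0.851524, PV = 5.534908
  t = 5.0000: CF_t = 6.500000, DF = 0.817987, PV = 5.316915
  t = 6.0000: CF_t = 6.500000, DF = 0.785770, PV = 5.107507
  t = 7.0000: CF_t = 6.500000, DF = 0.754823, PV = 4.906347
  t = 8.0000: CF_t = 6.500000, DF = 0.725094, PV = 4.713109
  t = 9.0000: CF_t = 6.500000, DF = 0.696536, PV = 4.527483
  t = 10.0000: CF_t = 106.500000, DF = 0.669103, PV = 71.259425
Price P = sum_t PV_t = 119.369605
Macaulay numerator sum_t t * PV_t:
  t * PV_t at t = 1.0000: 6.243996
  t * PV_t at t = 2.0000: 11.996150
  t * PV_t at t = 3.0000: 17.285519
  t * PV_t at t = 4.0000: 22.139634
  t * PV_t at t = 5.0000: 26.584574
  t * PV_t at t = 6.0000: 30.645043
  t * PV_t at t = 7.0000: 34.344428
  t * PV_t at t = 8.0000: 37.704875
  t * PV_t at t = 9.0000: 40.747344
  t * PV_t at t = 10.0000: 712.594248
Macaulay duration D = (sum_t t * PV_t) / P = 940.285811 / 119.369605 = 7.877096


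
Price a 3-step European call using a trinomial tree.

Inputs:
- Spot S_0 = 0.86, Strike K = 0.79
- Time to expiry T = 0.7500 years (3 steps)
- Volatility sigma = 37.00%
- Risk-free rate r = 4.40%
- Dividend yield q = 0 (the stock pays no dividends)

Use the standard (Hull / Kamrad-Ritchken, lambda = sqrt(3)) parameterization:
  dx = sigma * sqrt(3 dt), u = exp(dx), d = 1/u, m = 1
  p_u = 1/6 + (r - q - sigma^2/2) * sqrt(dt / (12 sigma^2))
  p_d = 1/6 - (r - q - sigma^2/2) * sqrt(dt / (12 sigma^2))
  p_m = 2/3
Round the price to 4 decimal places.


dt = T/N = 0.250000; dx = sigma*sqrt(3*dt) = 0.320429
u = exp(dx) = 1.377719; d = 1/u = 0.725837
p_u = 0.157129, p_m = 0.666667, p_d = 0.176205
Discount per step: exp(-r*dt) = 0.989060
Stock lattice S(k, j) with j the centered position index:
  k=0: S(0,+0) = 0.8600
  k=1: S(1,-1) = 0.6242; S(1,+0) = 0.8600; S(1,+1) = 1.1848
  k=2: S(2,-2) = 0.4531; S(2,-1) = 0.6242; S(2,+0) = 0.8600; S(2,+1) = 1.1848; S(2,+2) = 1.6324
  k=3: S(3,-3) = 0.3289; S(3,-2) = 0.4531; S(3,-1) = 0.6242; S(3,+0) = 0.8600; S(3,+1) = 1.1848; S(3,+2) = 1.6324; S(3,+3) = 2.2490
Terminal payoffs V(N, j) = max(S_T - K, 0):
  V(3,-3) = 0.000000; V(3,-2) = 0.000000; V(3,-1) = 0.000000; V(3,+0) = 0.070000; V(3,+1) = 0.394839; V(3,+2) = 0.842375; V(3,+3) = 1.458954
Backward induction: V(k, j) = exp(-r*dt) * [p_u * V(k+1, j+1) + p_m * V(k+1, j) + p_d * V(k+1, j-1)]
  V(2,-2) = exp(-r*dt) * [p_u*0.000000 + p_m*0.000000 + p_d*0.000000] = 0.000000
  V(2,-1) = exp(-r*dt) * [p_u*0.070000 + p_m*0.000000 + p_d*0.000000] = 0.010879
  V(2,+0) = exp(-r*dt) * [p_u*0.394839 + p_m*0.070000 + p_d*0.000000] = 0.107518
  V(2,+1) = exp(-r*dt) * [p_u*0.842375 + p_m*0.394839 + p_d*0.070000] = 0.403459
  V(2,+2) = exp(-r*dt) * [p_u*1.458954 + p_m*0.842375 + p_d*0.394839] = 0.850987
  V(1,-1) = exp(-r*dt) * [p_u*0.107518 + p_m*0.010879 + p_d*0.000000] = 0.023882
  V(1,+0) = exp(-r*dt) * [p_u*0.403459 + p_m*0.107518 + p_d*0.010879] = 0.135492
  V(1,+1) = exp(-r*dt) * [p_u*0.850987 + p_m*0.403459 + p_d*0.107518] = 0.417020
  V(0,+0) = exp(-r*dt) * [p_u*0.417020 + p_m*0.135492 + p_d*0.023882] = 0.158311

Answer: Price = V(0,0) = 0.1583


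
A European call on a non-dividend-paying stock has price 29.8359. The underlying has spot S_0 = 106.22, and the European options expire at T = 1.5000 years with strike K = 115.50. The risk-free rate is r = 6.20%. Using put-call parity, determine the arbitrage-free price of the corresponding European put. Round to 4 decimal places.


Answer: Put price = 28.8587

Derivation:
Put-call parity: C - P = S_0 * exp(-qT) - K * exp(-rT).
S_0 * exp(-qT) = 106.2200 * 1.00000000 = 106.22000000
K * exp(-rT) = 115.5000 * 0.91119350 = 105.24284928
P = C - S*exp(-qT) + K*exp(-rT)
P = 29.8359 - 106.22000000 + 105.24284928 = 28.8587


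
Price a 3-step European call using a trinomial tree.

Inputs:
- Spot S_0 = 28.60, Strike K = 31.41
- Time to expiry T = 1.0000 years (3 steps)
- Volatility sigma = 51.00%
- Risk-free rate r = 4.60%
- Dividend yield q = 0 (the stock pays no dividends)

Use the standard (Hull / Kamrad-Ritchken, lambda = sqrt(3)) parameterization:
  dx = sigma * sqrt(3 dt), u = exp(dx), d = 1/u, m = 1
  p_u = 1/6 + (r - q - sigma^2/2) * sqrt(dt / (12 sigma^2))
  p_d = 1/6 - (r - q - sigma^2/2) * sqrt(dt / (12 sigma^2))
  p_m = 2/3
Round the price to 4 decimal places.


Answer: Price = V(0,0) = 5.0816

Derivation:
dt = T/N = 0.333333; dx = sigma*sqrt(3*dt) = 0.510000
u = exp(dx) = 1.665291; d = 1/u = 0.600496
p_u = 0.139199, p_m = 0.666667, p_d = 0.194134
Discount per step: exp(-r*dt) = 0.984784
Stock lattice S(k, j) with j the centered position index:
  k=0: S(0,+0) = 28.6000
  k=1: S(1,-1) = 17.1742; S(1,+0) = 28.6000; S(1,+1) = 47.6273
  k=2: S(2,-2) = 10.3130; S(2,-1) = 17.1742; S(2,+0) = 28.6000; S(2,+1) = 47.6273; S(2,+2) = 79.3134
  k=3: S(3,-3) = 6.1929; S(3,-2) = 10.3130; S(3,-1) = 17.1742; S(3,+0) = 28.6000; S(3,+1) = 47.6273; S(3,+2) = 79.3134; S(3,+3) = 132.0799
Terminal payoffs V(N, j) = max(S_T - K, 0):
  V(3,-3) = 0.000000; V(3,-2) = 0.000000; V(3,-1) = 0.000000; V(3,+0) = 0.000000; V(3,+1) = 16.217328; V(3,+2) = 47.903370; V(3,+3) = 100.669857
Backward induction: V(k, j) = exp(-r*dt) * [p_u * V(k+1, j+1) + p_m * V(k+1, j) + p_d * V(k+1, j-1)]
  V(2,-2) = exp(-r*dt) * [p_u*0.000000 + p_m*0.000000 + p_d*0.000000] = 0.000000
  V(2,-1) = exp(-r*dt) * [p_u*0.000000 + p_m*0.000000 + p_d*0.000000] = 0.000000
  V(2,+0) = exp(-r*dt) * [p_u*16.217328 + p_m*0.000000 + p_d*0.000000] = 2.223091
  V(2,+1) = exp(-r*dt) * [p_u*47.903370 + p_m*16.217328 + p_d*0.000000] = 17.213693
  V(2,+2) = exp(-r*dt) * [p_u*100.669857 + p_m*47.903370 + p_d*16.217328] = 48.350013
  V(1,-1) = exp(-r*dt) * [p_u*2.223091 + p_m*0.000000 + p_d*0.000000] = 0.304744
  V(1,+0) = exp(-r*dt) * [p_u*17.213693 + p_m*2.223091 + p_d*0.000000] = 3.819184
  V(1,+1) = exp(-r*dt) * [p_u*48.350013 + p_m*17.213693 + p_d*2.223091] = 18.354065
  V(0,+0) = exp(-r*dt) * [p_u*18.354065 + p_m*3.819184 + p_d*0.304744] = 5.081639


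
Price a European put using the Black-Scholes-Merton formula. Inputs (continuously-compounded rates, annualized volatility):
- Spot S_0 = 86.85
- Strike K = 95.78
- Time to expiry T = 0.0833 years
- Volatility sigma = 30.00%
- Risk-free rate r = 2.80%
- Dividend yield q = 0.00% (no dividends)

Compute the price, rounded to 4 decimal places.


d1 = (ln(S/K) + (r - q + 0.5*sigma^2) * T) / (sigma * sqrt(T)) = -1.06011747
d2 = d1 - sigma * sqrt(T) = -1.14670269
exp(-rT) = 0.99767032; exp(-qT) = 1.00000000
P = K * exp(-rT) * N(-d2) - S_0 * exp(-qT) * N(-d1)
N(-d1) = 0.85545442; N(-d2) = 0.87424774
P = 95.7800 * 0.99767032 * 0.87424774 - 86.8500 * 1.00000000 * 0.85545442 = 9.2442

Answer: Price = 9.2442


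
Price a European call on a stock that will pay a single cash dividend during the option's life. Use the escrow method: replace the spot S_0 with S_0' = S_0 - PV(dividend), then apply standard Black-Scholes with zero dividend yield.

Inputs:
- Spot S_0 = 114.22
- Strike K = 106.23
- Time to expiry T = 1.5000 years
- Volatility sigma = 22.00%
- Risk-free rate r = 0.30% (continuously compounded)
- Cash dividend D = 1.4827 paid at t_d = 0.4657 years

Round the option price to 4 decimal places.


Answer: Price = 15.5272

Derivation:
PV(D) = D * exp(-r * t_d) = 1.4827 * 0.99860388 = 1.48062997
S_0' = S_0 - PV(D) = 114.2200 - 1.48062997 = 112.73937003
d1 = (ln(S_0'/K) + (r + sigma^2/2)*T) / (sigma*sqrt(T)) = 0.37214482
d2 = d1 - sigma*sqrt(T) = 0.10270094
exp(-rT) = 0.99551011
N(d1) = 0.64510748; N(d2) = 0.54089984
C = S_0' * N(d1) - K * exp(-rT) * N(d2) = 112.73937003 * 0.64510748 - 106.2300 * 0.99551011 * 0.54089984 = 15.5272


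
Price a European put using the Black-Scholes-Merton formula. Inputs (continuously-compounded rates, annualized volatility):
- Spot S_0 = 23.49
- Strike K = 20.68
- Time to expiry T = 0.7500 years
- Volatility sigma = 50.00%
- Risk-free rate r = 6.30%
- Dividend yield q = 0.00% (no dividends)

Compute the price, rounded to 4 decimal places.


Answer: Price = 2.1133

Derivation:
d1 = (ln(S/K) + (r - q + 0.5*sigma^2) * T) / (sigma * sqrt(T)) = 0.61986114
d2 = d1 - sigma * sqrt(T) = 0.18684844
exp(-rT) = 0.95384891; exp(-qT) = 1.00000000
P = K * exp(-rT) * N(-d2) - S_0 * exp(-qT) * N(-d1)
N(-d1) = 0.26767460; N(-d2) = 0.42588973
P = 20.6800 * 0.95384891 * 0.42588973 - 23.4900 * 1.00000000 * 0.26767460 = 2.1133


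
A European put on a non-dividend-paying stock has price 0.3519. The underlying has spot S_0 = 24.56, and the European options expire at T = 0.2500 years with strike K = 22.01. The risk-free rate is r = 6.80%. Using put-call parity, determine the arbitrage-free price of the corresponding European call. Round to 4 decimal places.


Put-call parity: C - P = S_0 * exp(-qT) - K * exp(-rT).
S_0 * exp(-qT) = 24.5600 * 1.00000000 = 24.56000000
K * exp(-rT) = 22.0100 * 0.98314368 = 21.63899250
C = P + S*exp(-qT) - K*exp(-rT)
C = 0.3519 + 24.56000000 - 21.63899250 = 3.2729

Answer: Call price = 3.2729


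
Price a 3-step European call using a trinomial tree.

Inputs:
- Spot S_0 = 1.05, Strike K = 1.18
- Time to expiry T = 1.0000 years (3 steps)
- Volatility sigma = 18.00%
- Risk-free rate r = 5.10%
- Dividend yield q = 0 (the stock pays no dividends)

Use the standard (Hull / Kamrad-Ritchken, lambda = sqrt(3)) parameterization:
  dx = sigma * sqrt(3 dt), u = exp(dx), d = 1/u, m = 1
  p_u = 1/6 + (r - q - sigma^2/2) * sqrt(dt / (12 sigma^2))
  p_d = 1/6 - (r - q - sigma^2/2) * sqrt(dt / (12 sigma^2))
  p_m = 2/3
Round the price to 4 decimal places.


Answer: Price = V(0,0) = 0.0497

Derivation:
dt = T/N = 0.333333; dx = sigma*sqrt(3*dt) = 0.180000
u = exp(dx) = 1.197217; d = 1/u = 0.835270
p_u = 0.198889, p_m = 0.666667, p_d = 0.134444
Discount per step: exp(-r*dt) = 0.983144
Stock lattice S(k, j) with j the centered position index:
  k=0: S(0,+0) = 1.0500
  k=1: S(1,-1) = 0.8770; S(1,+0) = 1.0500; S(1,+1) = 1.2571
  k=2: S(2,-2) = 0.7326; S(2,-1) = 0.8770; S(2,+0) = 1.0500; S(2,+1) = 1.2571; S(2,+2) = 1.5050
  k=3: S(3,-3) = 0.6119; S(3,-2) = 0.7326; S(3,-1) = 0.8770; S(3,+0) = 1.0500; S(3,+1) = 1.2571; S(3,+2) = 1.5050; S(3,+3) = 1.8018
Terminal payoffs V(N, j) = max(S_T - K, 0):
  V(3,-3) = 0.000000; V(3,-2) = 0.000000; V(3,-1) = 0.000000; V(3,+0) = 0.000000; V(3,+1) = 0.077078; V(3,+2) = 0.324996; V(3,+3) = 0.621807
Backward induction: V(k, j) = exp(-r*dt) * [p_u * V(k+1, j+1) + p_m * V(k+1, j) + p_d * V(k+1, j-1)]
  V(2,-2) = exp(-r*dt) * [p_u*0.000000 + p_m*0.000000 + p_d*0.000000] = 0.000000
  V(2,-1) = exp(-r*dt) * [p_u*0.000000 + p_m*0.000000 + p_d*0.000000] = 0.000000
  V(2,+0) = exp(-r*dt) * [p_u*0.077078 + p_m*0.000000 + p_d*0.000000] = 0.015072
  V(2,+1) = exp(-r*dt) * [p_u*0.324996 + p_m*0.077078 + p_d*0.000000] = 0.114068
  V(2,+2) = exp(-r*dt) * [p_u*0.621807 + p_m*0.324996 + p_d*0.077078] = 0.344786
  V(1,-1) = exp(-r*dt) * [p_u*0.015072 + p_m*0.000000 + p_d*0.000000] = 0.002947
  V(1,+0) = exp(-r*dt) * [p_u*0.114068 + p_m*0.015072 + p_d*0.000000] = 0.032183
  V(1,+1) = exp(-r*dt) * [p_u*0.344786 + p_m*0.114068 + p_d*0.015072] = 0.144174
  V(0,+0) = exp(-r*dt) * [p_u*0.144174 + p_m*0.032183 + p_d*0.002947] = 0.049674


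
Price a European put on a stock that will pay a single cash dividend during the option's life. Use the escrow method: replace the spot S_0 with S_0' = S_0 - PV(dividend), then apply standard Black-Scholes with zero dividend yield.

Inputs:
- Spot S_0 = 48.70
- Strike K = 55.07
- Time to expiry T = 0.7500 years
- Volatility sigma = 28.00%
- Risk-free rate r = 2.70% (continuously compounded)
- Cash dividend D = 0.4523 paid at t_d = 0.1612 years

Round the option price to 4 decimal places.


Answer: Price = 8.3036

Derivation:
PV(D) = D * exp(-r * t_d) = 0.4523 * 0.99565706 = 0.45033569
S_0' = S_0 - PV(D) = 48.7000 - 0.45033569 = 48.24966431
d1 = (ln(S_0'/K) + (r + sigma^2/2)*T) / (sigma*sqrt(T)) = -0.34049741
d2 = d1 - sigma*sqrt(T) = -0.58298452
exp(-rT) = 0.97995365
N(-d1) = 0.63325901; N(-d2) = 0.72004814
P = K * exp(-rT) * N(-d2) - S_0' * N(-d1) = 55.0700 * 0.97995365 * 0.72004814 - 48.24966431 * 0.63325901 = 8.3036
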